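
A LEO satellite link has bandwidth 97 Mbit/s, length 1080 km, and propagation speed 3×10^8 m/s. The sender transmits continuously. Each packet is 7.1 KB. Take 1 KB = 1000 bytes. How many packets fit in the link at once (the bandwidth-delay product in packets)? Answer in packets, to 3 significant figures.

6.15 packets

Propagation delay = 1080000 / 300000000 = 0.0036 s.
BDP = R × t_prop = 97000000 × 0.0036 = 349200 bits.
In packets of 56800 bits: 6.15 packets.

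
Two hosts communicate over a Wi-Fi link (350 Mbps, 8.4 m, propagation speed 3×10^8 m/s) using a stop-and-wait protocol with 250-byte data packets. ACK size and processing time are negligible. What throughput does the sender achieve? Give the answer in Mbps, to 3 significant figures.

347 Mbps

t_tx = L/R = 2000/350000000 = 5.71429e-06 s.
t_prop = 8.4/300000000 = 2.8e-08 s; RTT = 5.6e-08 s.
Cycle = t_tx + RTT = 5.77029e-06 s.
Throughput = L / cycle = 2000 / 5.77029e-06 = 347 Mbps.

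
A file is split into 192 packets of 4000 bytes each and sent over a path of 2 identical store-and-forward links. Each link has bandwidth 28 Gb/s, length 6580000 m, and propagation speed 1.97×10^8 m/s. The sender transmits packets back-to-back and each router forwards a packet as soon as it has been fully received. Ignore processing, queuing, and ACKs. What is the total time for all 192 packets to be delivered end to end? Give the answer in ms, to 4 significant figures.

67.02 ms

Per-hop transmission t_tx = L/R = 32000/28000000000 = 0.00114286 ms.
Per-hop propagation t_prop = 6580000/197000000 = 33.401 ms.
Pipeline fill: first packet needs 2·t_tx to clear all hops; remaining 191 packets each add one t_tx.
Total = (2+192-1)·t_tx + 2·t_prop = 193·0.00114286 + 2·33.401 = 67.02 ms.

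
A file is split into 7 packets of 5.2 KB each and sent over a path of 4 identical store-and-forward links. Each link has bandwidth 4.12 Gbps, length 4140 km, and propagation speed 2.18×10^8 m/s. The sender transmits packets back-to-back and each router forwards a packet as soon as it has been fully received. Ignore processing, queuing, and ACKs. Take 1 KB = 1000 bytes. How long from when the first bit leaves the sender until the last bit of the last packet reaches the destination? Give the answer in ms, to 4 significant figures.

Per-hop transmission t_tx = L/R = 41600/4120000000 = 0.0100971 ms.
Per-hop propagation t_prop = 4140000/2.18e+08 = 18.9908 ms.
Pipeline fill: first packet needs 4·t_tx to clear all hops; remaining 6 packets each add one t_tx.
Total = (4+7-1)·t_tx + 4·t_prop = 10·0.0100971 + 4·18.9908 = 76.06 ms.

76.06 ms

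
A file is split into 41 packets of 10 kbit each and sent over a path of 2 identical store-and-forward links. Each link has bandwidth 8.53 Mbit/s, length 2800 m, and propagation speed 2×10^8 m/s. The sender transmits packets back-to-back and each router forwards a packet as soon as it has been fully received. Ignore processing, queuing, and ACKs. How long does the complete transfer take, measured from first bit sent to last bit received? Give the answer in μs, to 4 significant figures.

Per-hop transmission t_tx = L/R = 10000/8530000 = 1172.33 μs.
Per-hop propagation t_prop = 2800/200000000 = 14 μs.
Pipeline fill: first packet needs 2·t_tx to clear all hops; remaining 40 packets each add one t_tx.
Total = (2+41-1)·t_tx + 2·t_prop = 42·1172.33 + 2·14 = 49270 μs.

49270 μs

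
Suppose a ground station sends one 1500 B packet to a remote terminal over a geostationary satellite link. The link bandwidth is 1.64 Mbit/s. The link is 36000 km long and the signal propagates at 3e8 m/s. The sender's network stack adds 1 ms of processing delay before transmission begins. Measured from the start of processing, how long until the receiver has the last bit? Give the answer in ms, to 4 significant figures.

L = 1500 × 8 = 12000 bits.
Transmission delay = L/R = 12000 / 1640000 = 7.31707 ms.
Propagation delay = d/s = 36000000 m / 300000000 m/s = 120 ms.
Plus processing delay 1 ms = 1 ms.
Total = 128.3 ms.

128.3 ms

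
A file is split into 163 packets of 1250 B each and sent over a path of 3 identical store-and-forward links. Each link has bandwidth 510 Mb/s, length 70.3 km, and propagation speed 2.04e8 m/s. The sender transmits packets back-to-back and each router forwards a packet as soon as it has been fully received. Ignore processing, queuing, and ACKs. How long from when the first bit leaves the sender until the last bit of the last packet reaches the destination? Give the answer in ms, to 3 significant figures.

4.27 ms

Per-hop transmission t_tx = L/R = 10000/510000000 = 0.0196078 ms.
Per-hop propagation t_prop = 70300/204000000 = 0.344608 ms.
Pipeline fill: first packet needs 3·t_tx to clear all hops; remaining 162 packets each add one t_tx.
Total = (3+163-1)·t_tx + 3·t_prop = 165·0.0196078 + 3·0.344608 = 4.27 ms.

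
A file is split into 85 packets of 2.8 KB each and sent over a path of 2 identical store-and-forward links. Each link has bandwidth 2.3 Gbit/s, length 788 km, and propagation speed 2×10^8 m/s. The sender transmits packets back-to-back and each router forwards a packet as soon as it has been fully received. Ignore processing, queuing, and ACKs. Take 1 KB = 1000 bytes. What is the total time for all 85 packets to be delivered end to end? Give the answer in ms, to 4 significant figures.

8.718 ms

Per-hop transmission t_tx = L/R = 22400/2300000000 = 0.00973913 ms.
Per-hop propagation t_prop = 788000/200000000 = 3.94 ms.
Pipeline fill: first packet needs 2·t_tx to clear all hops; remaining 84 packets each add one t_tx.
Total = (2+85-1)·t_tx + 2·t_prop = 86·0.00973913 + 2·3.94 = 8.718 ms.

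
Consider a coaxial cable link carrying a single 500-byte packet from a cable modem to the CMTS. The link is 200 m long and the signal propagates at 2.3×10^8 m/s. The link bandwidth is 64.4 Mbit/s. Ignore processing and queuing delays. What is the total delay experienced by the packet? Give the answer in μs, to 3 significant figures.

63.0 μs

L = 500 × 8 = 4000 bits.
Transmission delay = L/R = 4000 / 6.44e+07 = 62.1118 μs.
Propagation delay = d/s = 200 m / 2.3e+08 m/s = 0.869565 μs.
Total = 63.0 μs.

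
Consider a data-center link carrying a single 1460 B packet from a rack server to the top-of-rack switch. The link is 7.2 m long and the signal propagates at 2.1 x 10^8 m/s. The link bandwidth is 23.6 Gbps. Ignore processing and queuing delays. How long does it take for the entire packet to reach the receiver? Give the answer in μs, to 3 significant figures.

0.529 μs

L = 1460 × 8 = 11680 bits.
Transmission delay = L/R = 11680 / 23600000000 = 0.494915 μs.
Propagation delay = d/s = 7.2 m / 210000000 m/s = 0.0342857 μs.
Total = 0.529 μs.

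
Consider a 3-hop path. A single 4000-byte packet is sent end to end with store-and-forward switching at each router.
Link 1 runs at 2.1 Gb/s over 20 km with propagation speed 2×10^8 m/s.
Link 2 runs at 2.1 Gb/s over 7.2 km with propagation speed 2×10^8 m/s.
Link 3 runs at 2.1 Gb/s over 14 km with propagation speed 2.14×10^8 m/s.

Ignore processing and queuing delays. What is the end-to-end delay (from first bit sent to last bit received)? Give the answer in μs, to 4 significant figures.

247.1 μs

L = 4000 × 8 = 32000 bits.
Transmission delay per hop = L/R = 32000/2100000000 = 15.2381 μs; 3 hops → 45.7143 μs.
Propagation delays (d/s per hop): 100, 36, 65.4206 μs; sum = 201.421 μs.
End-to-end = 247.1 μs.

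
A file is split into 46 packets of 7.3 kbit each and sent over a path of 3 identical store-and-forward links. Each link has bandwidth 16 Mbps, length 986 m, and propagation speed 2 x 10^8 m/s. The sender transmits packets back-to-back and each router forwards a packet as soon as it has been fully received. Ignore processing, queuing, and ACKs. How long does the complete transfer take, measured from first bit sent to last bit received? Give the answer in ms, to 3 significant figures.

Per-hop transmission t_tx = L/R = 7300/16000000 = 0.45625 ms.
Per-hop propagation t_prop = 986/200000000 = 0.00493 ms.
Pipeline fill: first packet needs 3·t_tx to clear all hops; remaining 45 packets each add one t_tx.
Total = (3+46-1)·t_tx + 3·t_prop = 48·0.45625 + 3·0.00493 = 21.9 ms.

21.9 ms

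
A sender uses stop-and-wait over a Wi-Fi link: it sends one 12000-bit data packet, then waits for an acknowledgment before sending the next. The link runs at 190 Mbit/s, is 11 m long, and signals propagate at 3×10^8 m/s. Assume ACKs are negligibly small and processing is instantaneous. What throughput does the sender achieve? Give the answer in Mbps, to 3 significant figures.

t_tx = L/R = 12000/190000000 = 6.31579e-05 s.
t_prop = 11/300000000 = 3.66667e-08 s; RTT = 7.33333e-08 s.
Cycle = t_tx + RTT = 6.32312e-05 s.
Throughput = L / cycle = 12000 / 6.32312e-05 = 190 Mbps.

190 Mbps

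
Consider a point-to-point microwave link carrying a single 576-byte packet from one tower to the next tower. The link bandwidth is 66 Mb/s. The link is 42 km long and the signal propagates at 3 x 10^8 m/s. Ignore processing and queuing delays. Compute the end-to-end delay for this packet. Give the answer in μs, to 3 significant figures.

210 μs

L = 576 × 8 = 4608 bits.
Transmission delay = L/R = 4608 / 66000000 = 69.8182 μs.
Propagation delay = d/s = 42000 m / 300000000 m/s = 140 μs.
Total = 210 μs.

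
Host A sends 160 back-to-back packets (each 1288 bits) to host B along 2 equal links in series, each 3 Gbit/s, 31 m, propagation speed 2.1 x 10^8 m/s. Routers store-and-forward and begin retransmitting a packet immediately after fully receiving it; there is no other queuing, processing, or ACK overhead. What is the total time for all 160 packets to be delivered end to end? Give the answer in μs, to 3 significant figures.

69.4 μs

Per-hop transmission t_tx = L/R = 1288/3000000000 = 0.429333 μs.
Per-hop propagation t_prop = 31/210000000 = 0.147619 μs.
Pipeline fill: first packet needs 2·t_tx to clear all hops; remaining 159 packets each add one t_tx.
Total = (2+160-1)·t_tx + 2·t_prop = 161·0.429333 + 2·0.147619 = 69.4 μs.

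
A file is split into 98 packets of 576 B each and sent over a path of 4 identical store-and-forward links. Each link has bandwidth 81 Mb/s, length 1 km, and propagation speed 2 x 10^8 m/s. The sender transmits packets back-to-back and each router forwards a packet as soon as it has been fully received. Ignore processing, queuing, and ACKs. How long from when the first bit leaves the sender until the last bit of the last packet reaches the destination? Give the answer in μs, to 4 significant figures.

Per-hop transmission t_tx = L/R = 4608/81000000 = 56.8889 μs.
Per-hop propagation t_prop = 1000/200000000 = 5 μs.
Pipeline fill: first packet needs 4·t_tx to clear all hops; remaining 97 packets each add one t_tx.
Total = (4+98-1)·t_tx + 4·t_prop = 101·56.8889 + 4·5 = 5766 μs.

5766 μs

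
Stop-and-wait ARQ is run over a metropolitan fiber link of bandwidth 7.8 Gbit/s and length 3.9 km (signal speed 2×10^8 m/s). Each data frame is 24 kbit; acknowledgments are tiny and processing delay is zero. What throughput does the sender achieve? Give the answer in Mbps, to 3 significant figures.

t_tx = L/R = 24000/7800000000 = 3.07692e-06 s.
t_prop = 3900/200000000 = 1.95e-05 s; RTT = 3.9e-05 s.
Cycle = t_tx + RTT = 4.20769e-05 s.
Throughput = L / cycle = 24000 / 4.20769e-05 = 570 Mbps.

570 Mbps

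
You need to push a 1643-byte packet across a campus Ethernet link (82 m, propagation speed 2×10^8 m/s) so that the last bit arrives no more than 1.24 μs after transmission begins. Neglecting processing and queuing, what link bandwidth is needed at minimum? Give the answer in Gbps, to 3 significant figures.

15.8 Gbps

L = 13144 bits.
Propagation delay = 82 / 200000000 = 0.41 μs.
Transmission budget = 1.24 − 0.41 = 0.83 μs.
R ≥ L / t_tx = 13144 bits / 8.3e-07 s = 15.8 Gbps.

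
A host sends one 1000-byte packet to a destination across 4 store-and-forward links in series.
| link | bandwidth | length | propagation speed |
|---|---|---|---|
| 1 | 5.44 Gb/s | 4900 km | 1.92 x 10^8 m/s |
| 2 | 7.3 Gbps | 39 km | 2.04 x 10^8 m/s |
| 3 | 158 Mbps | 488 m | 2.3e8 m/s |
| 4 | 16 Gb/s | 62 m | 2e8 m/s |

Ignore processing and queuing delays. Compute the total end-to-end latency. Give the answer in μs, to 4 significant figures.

25770 μs

L = 1000 × 8 = 8000 bits.
Transmission delays (L/R per hop): 1.47059, 1.09589, 50.6329, 0.5 μs; sum = 53.6994 μs.
Propagation delays (d/s per hop): 25520.8, 191.176, 2.12174, 0.31 μs; sum = 25714.4 μs.
End-to-end = 25770 μs.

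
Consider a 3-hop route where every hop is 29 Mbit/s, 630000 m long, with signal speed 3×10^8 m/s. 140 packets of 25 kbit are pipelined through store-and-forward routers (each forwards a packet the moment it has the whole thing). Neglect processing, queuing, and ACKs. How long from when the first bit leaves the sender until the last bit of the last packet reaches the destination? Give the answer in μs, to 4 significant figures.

128700 μs

Per-hop transmission t_tx = L/R = 25000/29000000 = 862.069 μs.
Per-hop propagation t_prop = 630000/300000000 = 2100 μs.
Pipeline fill: first packet needs 3·t_tx to clear all hops; remaining 139 packets each add one t_tx.
Total = (3+140-1)·t_tx + 3·t_prop = 142·862.069 + 3·2100 = 128700 μs.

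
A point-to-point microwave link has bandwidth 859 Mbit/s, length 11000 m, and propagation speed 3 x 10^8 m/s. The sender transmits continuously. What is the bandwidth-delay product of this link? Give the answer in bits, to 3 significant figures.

31500 bits

Propagation delay = 11000 / 300000000 = 3.66667e-05 s.
BDP = R × t_prop = 859000000 × 3.66667e-05 = 31496.7 bits.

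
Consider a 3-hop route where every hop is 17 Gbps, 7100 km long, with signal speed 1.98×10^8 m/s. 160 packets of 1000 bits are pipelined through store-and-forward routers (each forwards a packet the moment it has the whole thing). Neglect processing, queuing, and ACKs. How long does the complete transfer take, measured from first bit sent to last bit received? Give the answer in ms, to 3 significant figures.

108 ms

Per-hop transmission t_tx = L/R = 1000/17000000000 = 5.88235e-05 ms.
Per-hop propagation t_prop = 7100000/198000000 = 35.8586 ms.
Pipeline fill: first packet needs 3·t_tx to clear all hops; remaining 159 packets each add one t_tx.
Total = (3+160-1)·t_tx + 3·t_prop = 162·5.88235e-05 + 3·35.8586 = 108 ms.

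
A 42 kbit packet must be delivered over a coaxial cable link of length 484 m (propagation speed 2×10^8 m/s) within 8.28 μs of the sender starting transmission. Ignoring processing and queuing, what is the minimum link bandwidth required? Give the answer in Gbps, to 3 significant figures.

7.17 Gbps

Propagation delay = 484 / 200000000 = 2.42 μs.
Transmission budget = 8.28 − 2.42 = 5.86 μs.
R ≥ L / t_tx = 42000 bits / 5.86e-06 s = 7.17 Gbps.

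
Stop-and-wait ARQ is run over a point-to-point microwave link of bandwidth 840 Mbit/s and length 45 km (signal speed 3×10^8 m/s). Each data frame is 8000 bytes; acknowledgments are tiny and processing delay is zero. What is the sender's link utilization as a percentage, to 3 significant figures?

20.3 %

t_tx = L/R = 64000/840000000 = 7.61905e-05 s.
t_prop = 45000/300000000 = 0.00015 s; RTT = 0.0003 s.
Cycle = t_tx + RTT = 0.00037619 s.
Utilization = t_tx / cycle = 7.61905e-05/0.00037619 = 20.3 %.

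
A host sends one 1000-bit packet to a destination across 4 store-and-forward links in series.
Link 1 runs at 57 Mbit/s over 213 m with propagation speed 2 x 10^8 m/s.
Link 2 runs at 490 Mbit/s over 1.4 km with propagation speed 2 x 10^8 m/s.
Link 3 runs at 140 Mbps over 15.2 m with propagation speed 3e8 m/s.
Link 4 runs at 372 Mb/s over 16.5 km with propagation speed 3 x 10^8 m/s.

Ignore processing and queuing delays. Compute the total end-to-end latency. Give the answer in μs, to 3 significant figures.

Transmission delays (L/R per hop): 17.5439, 2.04082, 7.14286, 2.68817 μs; sum = 29.4157 μs.
Propagation delays (d/s per hop): 1.065, 7, 0.0506667, 55 μs; sum = 63.1157 μs.
End-to-end = 92.5 μs.

92.5 μs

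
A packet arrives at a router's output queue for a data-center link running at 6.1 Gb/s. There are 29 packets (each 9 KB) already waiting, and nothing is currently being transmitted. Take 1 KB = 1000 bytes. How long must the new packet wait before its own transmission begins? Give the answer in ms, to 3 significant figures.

Each queued packet: L/R = 72000/6100000000 = 0.0118033 ms.
29 queued → 0.342295 ms.
Queuing delay = 0.342 ms.

0.342 ms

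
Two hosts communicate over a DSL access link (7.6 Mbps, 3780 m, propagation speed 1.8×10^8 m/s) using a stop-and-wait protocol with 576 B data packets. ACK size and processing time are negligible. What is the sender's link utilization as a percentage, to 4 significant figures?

t_tx = L/R = 4608/7600000 = 0.000606316 s.
t_prop = 3780/180000000 = 2.1e-05 s; RTT = 4.2e-05 s.
Cycle = t_tx + RTT = 0.000648316 s.
Utilization = t_tx / cycle = 0.000606316/0.000648316 = 93.52 %.

93.52 %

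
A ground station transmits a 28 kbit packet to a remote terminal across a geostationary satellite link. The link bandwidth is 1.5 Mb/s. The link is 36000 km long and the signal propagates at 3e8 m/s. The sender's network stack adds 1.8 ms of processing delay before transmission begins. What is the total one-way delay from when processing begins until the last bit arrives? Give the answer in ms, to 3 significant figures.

140 ms

L = 28000 bits.
Transmission delay = L/R = 28000 / 1500000 = 18.6667 ms.
Propagation delay = d/s = 36000000 m / 300000000 m/s = 120 ms.
Plus processing delay 1.8 ms = 1.8 ms.
Total = 140 ms.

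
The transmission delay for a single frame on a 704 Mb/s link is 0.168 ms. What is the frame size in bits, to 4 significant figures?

L = R × t_tx = 704000000 b/s × 0.000168 s = 118272 bits.

118300 bits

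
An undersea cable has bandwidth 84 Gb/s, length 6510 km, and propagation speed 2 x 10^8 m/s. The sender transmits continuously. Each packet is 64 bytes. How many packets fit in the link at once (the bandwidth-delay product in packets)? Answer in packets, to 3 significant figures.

5340000 packets

Propagation delay = 6510000 / 200000000 = 0.03255 s.
BDP = R × t_prop = 84000000000 × 0.03255 = 2734200000 bits.
In packets of 512 bits: 5340000 packets.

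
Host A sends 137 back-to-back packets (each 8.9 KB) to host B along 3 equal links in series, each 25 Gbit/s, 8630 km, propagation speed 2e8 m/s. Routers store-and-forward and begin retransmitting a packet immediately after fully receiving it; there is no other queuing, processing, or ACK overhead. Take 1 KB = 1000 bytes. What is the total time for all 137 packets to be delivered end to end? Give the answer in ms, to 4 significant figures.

129.8 ms

Per-hop transmission t_tx = L/R = 71200/25000000000 = 0.002848 ms.
Per-hop propagation t_prop = 8630000/200000000 = 43.15 ms.
Pipeline fill: first packet needs 3·t_tx to clear all hops; remaining 136 packets each add one t_tx.
Total = (3+137-1)·t_tx + 3·t_prop = 139·0.002848 + 3·43.15 = 129.8 ms.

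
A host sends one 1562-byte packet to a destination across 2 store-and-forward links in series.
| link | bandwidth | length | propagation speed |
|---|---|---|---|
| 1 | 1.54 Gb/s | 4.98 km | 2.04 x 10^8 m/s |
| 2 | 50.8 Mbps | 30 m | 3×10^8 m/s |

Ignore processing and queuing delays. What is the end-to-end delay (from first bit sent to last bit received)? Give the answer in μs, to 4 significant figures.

278.6 μs

L = 1562 × 8 = 12496 bits.
Transmission delays (L/R per hop): 8.11429, 245.984 μs; sum = 254.099 μs.
Propagation delays (d/s per hop): 24.4118, 0.1 μs; sum = 24.5118 μs.
End-to-end = 278.6 μs.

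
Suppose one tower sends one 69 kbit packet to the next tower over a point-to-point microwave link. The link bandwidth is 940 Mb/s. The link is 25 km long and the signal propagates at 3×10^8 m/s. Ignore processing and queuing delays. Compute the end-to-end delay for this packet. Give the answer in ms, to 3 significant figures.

L = 69000 bits.
Transmission delay = L/R = 69000 / 940000000 = 0.0734043 ms.
Propagation delay = d/s = 25000 m / 300000000 m/s = 0.0833333 ms.
Total = 0.157 ms.

0.157 ms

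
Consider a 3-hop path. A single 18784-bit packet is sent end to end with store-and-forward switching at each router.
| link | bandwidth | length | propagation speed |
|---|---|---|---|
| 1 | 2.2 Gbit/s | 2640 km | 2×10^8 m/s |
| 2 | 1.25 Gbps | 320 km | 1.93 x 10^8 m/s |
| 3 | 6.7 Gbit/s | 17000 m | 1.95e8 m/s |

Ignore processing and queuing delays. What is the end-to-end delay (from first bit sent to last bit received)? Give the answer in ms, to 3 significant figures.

Transmission delays (L/R per hop): 0.00853818, 0.0150272, 0.00280358 ms; sum = 0.026369 ms.
Propagation delays (d/s per hop): 13.2, 1.65803, 0.0871795 ms; sum = 14.9452 ms.
End-to-end = 15.0 ms.

15.0 ms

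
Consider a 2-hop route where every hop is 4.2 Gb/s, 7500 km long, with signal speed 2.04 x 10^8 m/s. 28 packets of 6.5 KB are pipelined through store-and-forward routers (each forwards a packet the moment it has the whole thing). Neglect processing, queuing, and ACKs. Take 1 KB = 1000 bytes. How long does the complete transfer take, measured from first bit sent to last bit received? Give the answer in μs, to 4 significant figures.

73890 μs

Per-hop transmission t_tx = L/R = 52000/4200000000 = 12.381 μs.
Per-hop propagation t_prop = 7500000/204000000 = 36764.7 μs.
Pipeline fill: first packet needs 2·t_tx to clear all hops; remaining 27 packets each add one t_tx.
Total = (2+28-1)·t_tx + 2·t_prop = 29·12.381 + 2·36764.7 = 73890 μs.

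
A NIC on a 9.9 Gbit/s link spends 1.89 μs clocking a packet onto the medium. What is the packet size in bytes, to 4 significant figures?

2339 bytes

L = R × t_tx = 9900000000 b/s × 1.89e-06 s = 18711 bits.
In bytes: 18711 / 8 = 2339 bytes.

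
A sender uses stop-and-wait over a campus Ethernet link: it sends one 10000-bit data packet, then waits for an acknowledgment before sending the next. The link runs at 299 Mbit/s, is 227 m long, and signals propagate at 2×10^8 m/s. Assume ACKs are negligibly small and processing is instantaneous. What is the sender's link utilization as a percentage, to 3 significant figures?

t_tx = L/R = 10000/299000000 = 3.34448e-05 s.
t_prop = 227/200000000 = 1.135e-06 s; RTT = 2.27e-06 s.
Cycle = t_tx + RTT = 3.57148e-05 s.
Utilization = t_tx / cycle = 3.34448e-05/3.57148e-05 = 93.6 %.

93.6 %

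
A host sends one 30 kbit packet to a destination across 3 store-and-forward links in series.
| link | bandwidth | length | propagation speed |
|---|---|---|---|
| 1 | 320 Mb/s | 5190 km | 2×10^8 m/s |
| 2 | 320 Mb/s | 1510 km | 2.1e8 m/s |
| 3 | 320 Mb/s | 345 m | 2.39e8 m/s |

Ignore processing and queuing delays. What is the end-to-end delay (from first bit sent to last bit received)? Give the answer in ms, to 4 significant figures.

33.42 ms

L = 30000 bits.
Transmission delay per hop = L/R = 30000/320000000 = 0.09375 ms; 3 hops → 0.28125 ms.
Propagation delays (d/s per hop): 25.95, 7.19048, 0.00144351 ms; sum = 33.1419 ms.
End-to-end = 33.42 ms.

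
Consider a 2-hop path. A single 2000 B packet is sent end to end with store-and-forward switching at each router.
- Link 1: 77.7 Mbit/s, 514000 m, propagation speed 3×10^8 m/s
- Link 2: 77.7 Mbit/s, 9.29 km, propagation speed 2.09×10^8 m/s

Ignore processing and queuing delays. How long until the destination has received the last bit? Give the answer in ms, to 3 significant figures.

L = 2000 × 8 = 16000 bits.
Transmission delay per hop = L/R = 16000/77700000 = 0.20592 ms; 2 hops → 0.41184 ms.
Propagation delays (d/s per hop): 1.71333, 0.0444498 ms; sum = 1.75778 ms.
End-to-end = 2.17 ms.

2.17 ms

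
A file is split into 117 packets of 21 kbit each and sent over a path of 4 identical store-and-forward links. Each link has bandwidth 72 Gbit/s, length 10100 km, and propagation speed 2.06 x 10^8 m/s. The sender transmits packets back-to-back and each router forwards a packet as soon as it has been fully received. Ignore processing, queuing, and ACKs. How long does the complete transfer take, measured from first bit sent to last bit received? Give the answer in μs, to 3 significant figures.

Per-hop transmission t_tx = L/R = 21000/72000000000 = 0.291667 μs.
Per-hop propagation t_prop = 10100000/206000000 = 49029.1 μs.
Pipeline fill: first packet needs 4·t_tx to clear all hops; remaining 116 packets each add one t_tx.
Total = (4+117-1)·t_tx + 4·t_prop = 120·0.291667 + 4·49029.1 = 196000 μs.

196000 μs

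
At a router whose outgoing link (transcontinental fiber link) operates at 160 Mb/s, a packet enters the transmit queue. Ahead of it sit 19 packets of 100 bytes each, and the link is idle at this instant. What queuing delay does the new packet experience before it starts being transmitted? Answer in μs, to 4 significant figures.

95.00 μs

Each queued packet: L/R = 800/160000000 = 5 μs.
19 queued → 95 μs.
Queuing delay = 95.00 μs.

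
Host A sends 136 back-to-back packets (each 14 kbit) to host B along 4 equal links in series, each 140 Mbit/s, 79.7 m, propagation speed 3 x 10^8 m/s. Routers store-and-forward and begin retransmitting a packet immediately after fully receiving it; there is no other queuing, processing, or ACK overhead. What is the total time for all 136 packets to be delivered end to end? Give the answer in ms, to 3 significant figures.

13.9 ms

Per-hop transmission t_tx = L/R = 14000/140000000 = 0.1 ms.
Per-hop propagation t_prop = 79.7/300000000 = 0.000265667 ms.
Pipeline fill: first packet needs 4·t_tx to clear all hops; remaining 135 packets each add one t_tx.
Total = (4+136-1)·t_tx + 4·t_prop = 139·0.1 + 4·0.000265667 = 13.9 ms.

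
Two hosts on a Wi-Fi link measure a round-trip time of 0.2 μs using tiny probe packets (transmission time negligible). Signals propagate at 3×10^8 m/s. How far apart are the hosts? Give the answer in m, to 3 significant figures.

30.0 m

One-way propagation = RTT/2 = 0.1 μs.
d = s × t = 300000000 × 1e-07 = 30.0 m.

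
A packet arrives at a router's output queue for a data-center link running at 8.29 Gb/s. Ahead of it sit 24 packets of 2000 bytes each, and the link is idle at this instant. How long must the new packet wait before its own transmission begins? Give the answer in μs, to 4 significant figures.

Each queued packet: L/R = 16000/8.29e+09 = 1.93004 μs.
24 queued → 46.3209 μs.
Queuing delay = 46.32 μs.

46.32 μs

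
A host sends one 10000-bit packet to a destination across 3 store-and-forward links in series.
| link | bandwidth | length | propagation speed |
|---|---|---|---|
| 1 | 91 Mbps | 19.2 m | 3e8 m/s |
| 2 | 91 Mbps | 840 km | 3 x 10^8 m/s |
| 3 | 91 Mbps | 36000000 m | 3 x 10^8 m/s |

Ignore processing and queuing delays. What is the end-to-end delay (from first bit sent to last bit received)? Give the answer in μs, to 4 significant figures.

Transmission delay per hop = L/R = 10000/91000000 = 109.89 μs; 3 hops → 329.67 μs.
Propagation delays (d/s per hop): 0.064, 2800, 120000 μs; sum = 122800 μs.
End-to-end = 123100 μs.

123100 μs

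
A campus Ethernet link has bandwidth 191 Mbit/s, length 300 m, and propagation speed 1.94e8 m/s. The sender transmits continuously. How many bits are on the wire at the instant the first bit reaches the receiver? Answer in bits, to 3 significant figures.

295 bits

Propagation delay = 300 / 194000000 = 1.54639e-06 s.
BDP = R × t_prop = 191000000 × 1.54639e-06 = 295.361 bits.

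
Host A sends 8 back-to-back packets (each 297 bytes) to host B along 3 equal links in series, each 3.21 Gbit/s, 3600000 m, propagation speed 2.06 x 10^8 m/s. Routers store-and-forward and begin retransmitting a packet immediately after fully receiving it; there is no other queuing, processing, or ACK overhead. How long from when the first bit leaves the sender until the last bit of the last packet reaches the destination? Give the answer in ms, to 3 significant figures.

52.4 ms

Per-hop transmission t_tx = L/R = 2376/3210000000 = 0.000740187 ms.
Per-hop propagation t_prop = 3600000/206000000 = 17.4757 ms.
Pipeline fill: first packet needs 3·t_tx to clear all hops; remaining 7 packets each add one t_tx.
Total = (3+8-1)·t_tx + 3·t_prop = 10·0.000740187 + 3·17.4757 = 52.4 ms.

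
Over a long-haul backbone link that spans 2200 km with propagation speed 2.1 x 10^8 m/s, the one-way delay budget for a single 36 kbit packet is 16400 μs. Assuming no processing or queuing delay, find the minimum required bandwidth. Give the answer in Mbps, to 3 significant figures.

Propagation delay = 2200000 / 210000000 = 10476.2 μs.
Transmission budget = 16400 − 10476.2 = 5923.81 μs.
R ≥ L / t_tx = 36000 bits / 0.00592381 s = 6.08 Mbps.

6.08 Mbps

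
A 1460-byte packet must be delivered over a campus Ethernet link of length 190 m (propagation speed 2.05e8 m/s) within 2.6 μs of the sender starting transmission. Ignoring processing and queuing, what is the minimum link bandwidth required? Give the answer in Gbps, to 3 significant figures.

L = 11680 bits.
Propagation delay = 190 / 2.05e+08 = 0.926829 μs.
Transmission budget = 2.6 − 0.926829 = 1.67317 μs.
R ≥ L / t_tx = 11680 bits / 1.67317e-06 s = 6.98 Gbps.

6.98 Gbps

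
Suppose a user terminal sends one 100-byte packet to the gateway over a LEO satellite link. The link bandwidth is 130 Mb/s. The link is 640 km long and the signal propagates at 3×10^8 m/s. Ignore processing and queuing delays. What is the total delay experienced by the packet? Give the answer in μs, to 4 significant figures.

2139 μs

L = 100 × 8 = 800 bits.
Transmission delay = L/R = 800 / 130000000 = 6.15385 μs.
Propagation delay = d/s = 640000 m / 300000000 m/s = 2133.33 μs.
Total = 2139 μs.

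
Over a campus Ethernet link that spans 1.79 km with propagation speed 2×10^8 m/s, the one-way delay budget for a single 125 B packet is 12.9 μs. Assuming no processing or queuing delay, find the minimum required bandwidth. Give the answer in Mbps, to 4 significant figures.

253.2 Mbps

L = 1000 bits.
Propagation delay = 1790 / 200000000 = 8.95 μs.
Transmission budget = 12.9 − 8.95 = 3.95 μs.
R ≥ L / t_tx = 1000 bits / 3.95e-06 s = 253.2 Mbps.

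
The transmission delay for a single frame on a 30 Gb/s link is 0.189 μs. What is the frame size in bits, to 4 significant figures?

5670 bits

L = R × t_tx = 30000000000 b/s × 1.89e-07 s = 5670 bits.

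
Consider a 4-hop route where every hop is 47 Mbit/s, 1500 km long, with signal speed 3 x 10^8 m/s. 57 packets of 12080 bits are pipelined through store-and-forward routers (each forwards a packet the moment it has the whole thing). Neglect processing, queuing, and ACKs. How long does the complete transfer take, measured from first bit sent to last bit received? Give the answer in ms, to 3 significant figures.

Per-hop transmission t_tx = L/R = 12080/47000000 = 0.257021 ms.
Per-hop propagation t_prop = 1500000/300000000 = 5 ms.
Pipeline fill: first packet needs 4·t_tx to clear all hops; remaining 56 packets each add one t_tx.
Total = (4+57-1)·t_tx + 4·t_prop = 60·0.257021 + 4·5 = 35.4 ms.

35.4 ms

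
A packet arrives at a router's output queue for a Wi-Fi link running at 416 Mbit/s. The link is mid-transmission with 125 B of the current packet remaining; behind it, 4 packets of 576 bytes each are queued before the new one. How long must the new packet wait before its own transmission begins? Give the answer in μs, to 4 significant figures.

46.71 μs

Each queued packet: L/R = 4608/416000000 = 11.0769 μs.
4 queued → 44.3077 μs.
Plus remaining 1000 bits of current packet: 2.40385 μs.
Queuing delay = 46.71 μs.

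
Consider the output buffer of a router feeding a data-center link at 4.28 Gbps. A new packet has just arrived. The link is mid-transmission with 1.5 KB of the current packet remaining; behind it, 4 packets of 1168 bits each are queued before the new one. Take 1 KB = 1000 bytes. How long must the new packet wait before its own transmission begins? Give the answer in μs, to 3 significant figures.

3.90 μs

Each queued packet: L/R = 1168/4.28e+09 = 0.272897 μs.
4 queued → 1.09159 μs.
Plus remaining 12000 bits of current packet: 2.80374 μs.
Queuing delay = 3.90 μs.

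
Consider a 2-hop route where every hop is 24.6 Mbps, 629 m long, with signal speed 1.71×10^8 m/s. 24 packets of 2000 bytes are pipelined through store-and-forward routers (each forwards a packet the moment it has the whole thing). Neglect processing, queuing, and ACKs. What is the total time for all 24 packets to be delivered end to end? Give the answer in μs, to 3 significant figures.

Per-hop transmission t_tx = L/R = 16000/24600000 = 650.407 μs.
Per-hop propagation t_prop = 629/171000000 = 3.67836 μs.
Pipeline fill: first packet needs 2·t_tx to clear all hops; remaining 23 packets each add one t_tx.
Total = (2+24-1)·t_tx + 2·t_prop = 25·650.407 + 2·3.67836 = 16300 μs.

16300 μs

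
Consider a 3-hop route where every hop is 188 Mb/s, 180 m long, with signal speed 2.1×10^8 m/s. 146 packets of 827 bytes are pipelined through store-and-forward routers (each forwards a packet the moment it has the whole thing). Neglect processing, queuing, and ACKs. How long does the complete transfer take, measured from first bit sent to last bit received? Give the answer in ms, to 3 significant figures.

Per-hop transmission t_tx = L/R = 6616/188000000 = 0.0351915 ms.
Per-hop propagation t_prop = 180/210000000 = 0.000857143 ms.
Pipeline fill: first packet needs 3·t_tx to clear all hops; remaining 145 packets each add one t_tx.
Total = (3+146-1)·t_tx + 3·t_prop = 148·0.0351915 + 3·0.000857143 = 5.21 ms.

5.21 ms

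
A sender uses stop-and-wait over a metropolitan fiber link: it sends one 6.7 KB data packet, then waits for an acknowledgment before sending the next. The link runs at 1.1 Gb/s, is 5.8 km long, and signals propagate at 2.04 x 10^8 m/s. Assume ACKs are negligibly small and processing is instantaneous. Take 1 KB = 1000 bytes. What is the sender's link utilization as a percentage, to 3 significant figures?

t_tx = L/R = 53600/1100000000 = 4.87273e-05 s.
t_prop = 5800/204000000 = 2.84314e-05 s; RTT = 5.68627e-05 s.
Cycle = t_tx + RTT = 0.00010559 s.
Utilization = t_tx / cycle = 4.87273e-05/0.00010559 = 46.1 %.

46.1 %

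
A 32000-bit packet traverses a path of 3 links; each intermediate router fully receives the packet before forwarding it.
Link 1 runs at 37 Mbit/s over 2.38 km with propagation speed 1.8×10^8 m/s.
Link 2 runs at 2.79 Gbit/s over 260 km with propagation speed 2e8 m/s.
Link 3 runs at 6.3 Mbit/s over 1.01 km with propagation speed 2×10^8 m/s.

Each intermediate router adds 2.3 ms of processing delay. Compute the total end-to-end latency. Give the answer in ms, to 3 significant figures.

Transmission delays (L/R per hop): 0.864865, 0.0114695, 5.07937 ms; sum = 5.9557 ms.
Propagation delays (d/s per hop): 0.0132222, 1.3, 0.00505 ms; sum = 1.31827 ms.
Processing at 2 router(s): 2 × 2.3 ms = 4.6 ms.
End-to-end = 11.9 ms.

11.9 ms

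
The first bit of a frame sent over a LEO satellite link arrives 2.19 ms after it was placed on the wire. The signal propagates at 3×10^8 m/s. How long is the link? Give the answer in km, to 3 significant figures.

d = s × t_prop = 300000000 × 0.00219 = 657 km.

657 km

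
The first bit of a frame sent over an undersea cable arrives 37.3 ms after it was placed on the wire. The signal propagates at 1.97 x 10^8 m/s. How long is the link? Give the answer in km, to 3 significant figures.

7350 km

d = s × t_prop = 197000000 × 0.0373 = 7350 km.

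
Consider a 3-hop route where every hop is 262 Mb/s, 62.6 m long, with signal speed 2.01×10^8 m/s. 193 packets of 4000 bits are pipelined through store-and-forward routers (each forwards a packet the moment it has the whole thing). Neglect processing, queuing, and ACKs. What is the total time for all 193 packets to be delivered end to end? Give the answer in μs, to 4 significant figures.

2978 μs

Per-hop transmission t_tx = L/R = 4000/262000000 = 15.2672 μs.
Per-hop propagation t_prop = 62.6/2.01e+08 = 0.311443 μs.
Pipeline fill: first packet needs 3·t_tx to clear all hops; remaining 192 packets each add one t_tx.
Total = (3+193-1)·t_tx + 3·t_prop = 195·15.2672 + 3·0.311443 = 2978 μs.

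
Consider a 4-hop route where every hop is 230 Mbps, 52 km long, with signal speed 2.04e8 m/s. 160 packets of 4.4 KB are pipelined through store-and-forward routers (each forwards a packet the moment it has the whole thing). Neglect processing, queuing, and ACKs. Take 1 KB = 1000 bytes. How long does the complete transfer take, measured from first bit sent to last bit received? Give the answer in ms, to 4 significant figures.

25.97 ms

Per-hop transmission t_tx = L/R = 35200/230000000 = 0.153043 ms.
Per-hop propagation t_prop = 52000/204000000 = 0.254902 ms.
Pipeline fill: first packet needs 4·t_tx to clear all hops; remaining 159 packets each add one t_tx.
Total = (4+160-1)·t_tx + 4·t_prop = 163·0.153043 + 4·0.254902 = 25.97 ms.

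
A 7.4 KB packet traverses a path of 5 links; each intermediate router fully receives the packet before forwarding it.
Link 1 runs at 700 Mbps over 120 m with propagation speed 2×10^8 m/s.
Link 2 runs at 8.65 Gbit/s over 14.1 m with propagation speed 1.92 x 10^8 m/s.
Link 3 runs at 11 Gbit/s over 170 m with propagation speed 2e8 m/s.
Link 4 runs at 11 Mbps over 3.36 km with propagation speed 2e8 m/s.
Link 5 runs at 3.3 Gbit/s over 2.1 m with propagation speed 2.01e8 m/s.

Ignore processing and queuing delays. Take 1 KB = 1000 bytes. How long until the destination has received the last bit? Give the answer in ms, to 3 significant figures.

5.51 ms

L = 59200 bits.
Transmission delays (L/R per hop): 0.0845714, 0.00684393, 0.00538182, 5.38182, 0.0179394 ms; sum = 5.49655 ms.
Propagation delays (d/s per hop): 0.0006, 7.34375e-05, 0.00085, 0.0168, 1.04478e-05 ms; sum = 0.0183339 ms.
End-to-end = 5.51 ms.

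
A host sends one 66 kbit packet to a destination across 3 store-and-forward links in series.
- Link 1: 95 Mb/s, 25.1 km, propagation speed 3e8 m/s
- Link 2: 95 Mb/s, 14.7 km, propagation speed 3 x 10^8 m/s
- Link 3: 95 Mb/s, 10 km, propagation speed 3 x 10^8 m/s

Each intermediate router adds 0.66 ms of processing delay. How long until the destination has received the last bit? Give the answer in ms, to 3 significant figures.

L = 66000 bits.
Transmission delay per hop = L/R = 66000/95000000 = 0.694737 ms; 3 hops → 2.08421 ms.
Propagation delays (d/s per hop): 0.0836667, 0.049, 0.0333333 ms; sum = 0.166 ms.
Processing at 2 router(s): 2 × 0.66 ms = 1.32 ms.
End-to-end = 3.57 ms.

3.57 ms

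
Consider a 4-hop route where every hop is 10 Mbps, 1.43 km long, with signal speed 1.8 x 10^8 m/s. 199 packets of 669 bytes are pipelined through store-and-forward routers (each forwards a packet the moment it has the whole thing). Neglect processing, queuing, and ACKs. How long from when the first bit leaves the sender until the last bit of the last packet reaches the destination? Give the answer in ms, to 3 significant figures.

Per-hop transmission t_tx = L/R = 5352/10000000 = 0.5352 ms.
Per-hop propagation t_prop = 1430/180000000 = 0.00794444 ms.
Pipeline fill: first packet needs 4·t_tx to clear all hops; remaining 198 packets each add one t_tx.
Total = (4+199-1)·t_tx + 4·t_prop = 202·0.5352 + 4·0.00794444 = 108 ms.

108 ms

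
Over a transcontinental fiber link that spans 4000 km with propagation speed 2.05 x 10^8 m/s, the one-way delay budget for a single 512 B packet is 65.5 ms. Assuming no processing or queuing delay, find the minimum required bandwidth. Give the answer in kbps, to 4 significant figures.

89.07 kbps

L = 4096 bits.
Propagation delay = 4000000 / 2.05e+08 = 19.5122 ms.
Transmission budget = 65.5 − 19.5122 = 45.9878 ms.
R ≥ L / t_tx = 4096 bits / 0.0459878 s = 89.07 kbps.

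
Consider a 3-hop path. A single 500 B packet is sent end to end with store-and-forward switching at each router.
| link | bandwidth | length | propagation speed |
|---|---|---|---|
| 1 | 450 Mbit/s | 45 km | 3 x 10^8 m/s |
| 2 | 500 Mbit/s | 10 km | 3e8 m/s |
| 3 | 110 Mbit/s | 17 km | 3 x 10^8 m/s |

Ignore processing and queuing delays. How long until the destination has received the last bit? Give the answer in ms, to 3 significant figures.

L = 500 × 8 = 4000 bits.
Transmission delays (L/R per hop): 0.00888889, 0.008, 0.0363636 ms; sum = 0.0532525 ms.
Propagation delays (d/s per hop): 0.15, 0.0333333, 0.0566667 ms; sum = 0.24 ms.
End-to-end = 0.293 ms.

0.293 ms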